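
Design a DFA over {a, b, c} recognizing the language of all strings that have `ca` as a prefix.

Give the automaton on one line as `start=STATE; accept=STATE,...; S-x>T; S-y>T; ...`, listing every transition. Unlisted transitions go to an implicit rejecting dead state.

start=q0; accept=q2; q0-a>q3; q0-b>q3; q0-c>q1; q1-a>q2; q1-b>q3; q1-c>q3; q2-a>q2; q2-b>q2; q2-c>q2; q3-a>q3; q3-b>q3; q3-c>q3

Walk along `ca` while the input agrees: from q0 take `c` to q1, and so on. Any deviation drops to the rejecting sink q3. Once q2 is reached the prefix is confirmed and every continuation is accepted.
        a   b   c  
>  q0   q3  q3  q1 
   q1   q2  q3  q3 
 * q2   q2  q2  q2 
   q3   q3  q3  q3 
(> = start, * = accepting)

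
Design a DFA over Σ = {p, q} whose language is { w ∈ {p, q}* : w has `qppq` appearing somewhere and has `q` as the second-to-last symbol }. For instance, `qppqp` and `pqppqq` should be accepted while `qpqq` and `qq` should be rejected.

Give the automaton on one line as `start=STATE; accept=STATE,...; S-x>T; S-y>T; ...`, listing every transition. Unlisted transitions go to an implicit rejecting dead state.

Build one automaton per condition and run them in lockstep. One (5 states) tracks whether and how much of `qppq` has been seen; the other (7 states) tracks the last 2 symbols read. Each combined state is a pair, one component from each; accept when both components accept. Equivalent product states are then merged.
An 8-state machine:
       p  q 
>  A   A  B 
   B   C  B 
   C   D  B 
   D   A  E 
   E   F  G 
 * F   H  E 
 * G   F  G 
   H   H  E 
(> = start, * = accepting)

start=A; accept=F,G; A-p>A; A-q>B; B-p>C; B-q>B; C-p>D; C-q>B; D-p>A; D-q>E; E-p>F; E-q>G; F-p>H; F-q>E; G-p>F; G-q>G; H-p>H; H-q>E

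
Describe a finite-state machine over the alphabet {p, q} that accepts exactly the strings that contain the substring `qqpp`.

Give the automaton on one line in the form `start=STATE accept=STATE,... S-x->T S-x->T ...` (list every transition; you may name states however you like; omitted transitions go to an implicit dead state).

Track how much of `qqpp` has been matched so far: state s0 is no progress, s4 is the absorbing accept state reached once `qqpp` has occurred. Intermediate states record partial matches; on a mismatch, fall back to the longest reusable overlap.
With 5 states:
        p   q  
>  s0   s0  s1 
   s1   s0  s2 
   s2   s3  s2 
   s3   s4  s1 
 * s4   s4  s4 
(> = start, * = accepting)

start=s0 accept=s4 s0-p->s0 s0-q->s1 s1-p->s0 s1-q->s2 s2-p->s3 s2-q->s2 s3-p->s4 s3-q->s1 s4-p->s4 s4-q->s4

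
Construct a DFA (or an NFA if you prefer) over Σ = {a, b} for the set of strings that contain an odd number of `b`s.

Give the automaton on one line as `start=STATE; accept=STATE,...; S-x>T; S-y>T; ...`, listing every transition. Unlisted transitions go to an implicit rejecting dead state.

start=q0; accept=q1; q0-a>q0; q0-b>q1; q1-a>q1; q1-b>q0

Keep the running count of `b`s modulo 2: each `b` advances along the cycle q0 → q1 → q0 while other symbols loop. Accept at q1.
With 2 states:
        a   b  
>  q0   q0  q1 
 * q1   q1  q0 
(> = start, * = accepting)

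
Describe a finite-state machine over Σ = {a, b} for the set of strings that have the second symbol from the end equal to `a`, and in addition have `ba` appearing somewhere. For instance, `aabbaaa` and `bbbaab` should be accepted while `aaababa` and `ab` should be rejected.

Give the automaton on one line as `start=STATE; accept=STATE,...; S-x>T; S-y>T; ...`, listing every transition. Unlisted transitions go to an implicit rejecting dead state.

start=s0; accept=s3,s4; s0-a>s0; s0-b>s1; s1-a>s2; s1-b>s1; s2-a>s3; s2-b>s4; s3-a>s3; s3-b>s4; s4-a>s2; s4-b>s1

Handle the two conditions separately and then intersect. The first has 7 states tracking the last 2 symbols read; the second has 3 states tracking whether and how much of `ba` has been seen. A product state is a pair (one from each), accepting exactly when both do. Equivalent product states are then merged.
5 states suffice.
        a   b  
>  s0   s0  s1 
   s1   s2  s1 
   s2   s3  s4 
 * s3   s3  s4 
 * s4   s2  s1 
(> = start, * = accepting)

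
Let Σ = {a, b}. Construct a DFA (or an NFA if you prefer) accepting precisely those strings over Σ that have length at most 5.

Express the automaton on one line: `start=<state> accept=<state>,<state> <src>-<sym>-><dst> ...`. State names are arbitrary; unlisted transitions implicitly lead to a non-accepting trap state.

start=q0 accept=q0,q1,q2,q3,q4,q5 q0-a->q1 q0-b->q1 q1-a->q2 q1-b->q2 q2-a->q3 q2-b->q3 q3-a->q4 q3-b->q4 q4-a->q5 q4-b->q5 q5-a->q6 q5-b->q6 q6-a->q6 q6-b->q6

We only need to distinguish lengths 0, 1, …, 5, and '>5'. Chain q0 → q1 → q2 → q3 → q4 → q5 → q6 on every symbol, with q6 looping. Accepting states: {q0, q1, q2, q3, q4, q5}.
A 7-state machine:
        a   b  
>* q0   q1  q1 
 * q1   q2  q2 
 * q2   q3  q3 
 * q3   q4  q4 
 * q4   q5  q5 
 * q5   q6  q6 
   q6   q6  q6 
(> = start, * = accepting)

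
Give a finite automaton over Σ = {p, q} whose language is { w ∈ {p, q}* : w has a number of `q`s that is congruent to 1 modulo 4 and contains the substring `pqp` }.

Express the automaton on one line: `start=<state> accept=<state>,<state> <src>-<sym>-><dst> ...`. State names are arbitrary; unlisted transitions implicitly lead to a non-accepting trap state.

start=S0 accept=S6 S0-p->S1 S0-q->S2 S1-p->S1 S1-q->S3 S2-p->S4 S2-q->S5 S3-p->S6 S3-q->S5 S4-p->S4 S4-q->S7 S5-p->S8 S5-q->S9 S6-p->S6 S6-q->S10 S7-p->S10 S7-q->S9 S8-p->S8 S8-q->S11 S9-p->S12 S9-q->S0 S10-p->S10 S10-q->S13 S11-p->S13 S11-q->S0 S12-p->S12 S12-q->S14 S13-p->S13 S13-q->S15 S14-p->S15 S14-q->S2 S15-p->S15 S15-q->S6

Build one automaton per condition and run them in lockstep. One (4 states) tracks the count of `q`s modulo 4; the other (4 states) tracks whether and how much of `pqp` has been seen. Each combined state is a pair, one component from each; accept when both components accept.
With 16 states:
          p    q  
>  S0     S1   S2 
   S1     S1   S3 
   S2     S4   S5 
   S3     S6   S5 
   S4     S4   S7 
   S5     S8   S9 
 * S6     S6  S10 
   S7    S10   S9 
   S8     S8  S11 
   S9    S12   S0 
   S10   S10  S13 
   S11   S13   S0 
   S12   S12  S14 
   S13   S13  S15 
   S14   S15   S2 
   S15   S15   S6 
(> = start, * = accepting)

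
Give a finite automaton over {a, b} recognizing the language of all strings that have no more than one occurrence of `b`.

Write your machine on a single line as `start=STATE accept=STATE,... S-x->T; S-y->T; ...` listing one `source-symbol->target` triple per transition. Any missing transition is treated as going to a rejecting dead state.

Count `b`s, saturating at 2: state q0 means no `b` yet, q1 means one `b` seen, q2 means more than one. Each `b` increments (capped at q2); other symbols loop. Accept from {q0, q1}.
3 states suffice.
        a   b  
>* q0   q0  q1 
 * q1   q1  q2 
   q2   q2  q2 
(> = start, * = accepting)

start=q0; accept=q0,q1; q0-a->q0; q0-b->q1; q1-a->q1; q1-b->q2; q2-a->q2; q2-b->q2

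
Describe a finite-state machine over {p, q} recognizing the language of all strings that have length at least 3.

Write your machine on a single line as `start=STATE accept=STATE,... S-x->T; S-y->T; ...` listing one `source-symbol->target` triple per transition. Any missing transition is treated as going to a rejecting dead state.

Count input length up to 4: every symbol moves from A toward E, which means 'more than 3' and absorbs. Accept from {D, E}.
A 5-state machine:
       p  q 
>  A   B  B 
   B   C  C 
   C   D  D 
 * D   E  E 
 * E   E  E 
(> = start, * = accepting)

start=A; accept=D,E; A-p->B; A-q->B; B-p->C; B-q->C; C-p->D; C-q->D; D-p->E; D-q->E; E-p->E; E-q->E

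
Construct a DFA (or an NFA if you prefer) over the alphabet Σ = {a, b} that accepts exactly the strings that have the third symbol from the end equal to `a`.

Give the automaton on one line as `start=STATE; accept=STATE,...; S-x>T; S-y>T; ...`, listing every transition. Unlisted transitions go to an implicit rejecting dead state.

Because acceptance depends on a position counted from the end, the machine has to buffer the most recent 3 symbols. Make each state the string of the last up-to-3 symbols read; on input `x` shift the window left and append `x`. Accept when the buffered window has length 3 and begins with `a`.
With 15 states:
          a    b  
>  s0     s1   s2 
   s1     s3   s4 
   s2     s5   s6 
   s3     s7   s8 
   s4     s9  s10 
   s5    s11  s12 
   s6    s13  s14 
 * s7     s7   s8 
 * s8     s9  s10 
 * s9    s11  s12 
 * s10   s13  s14 
   s11    s7   s8 
   s12    s9  s10 
   s13   s11  s12 
   s14   s13  s14 
(> = start, * = accepting)

start=s0; accept=s7,s8,s9,s10; s0-a>s1; s0-b>s2; s1-a>s3; s1-b>s4; s2-a>s5; s2-b>s6; s3-a>s7; s3-b>s8; s4-a>s9; s4-b>s10; s5-a>s11; s5-b>s12; s6-a>s13; s6-b>s14; s7-a>s7; s7-b>s8; s8-a>s9; s8-b>s10; s9-a>s11; s9-b>s12; s10-a>s13; s10-b>s14; s11-a>s7; s11-b>s8; s12-a>s9; s12-b>s10; s13-a>s11; s13-b>s12; s14-a>s13; s14-b>s14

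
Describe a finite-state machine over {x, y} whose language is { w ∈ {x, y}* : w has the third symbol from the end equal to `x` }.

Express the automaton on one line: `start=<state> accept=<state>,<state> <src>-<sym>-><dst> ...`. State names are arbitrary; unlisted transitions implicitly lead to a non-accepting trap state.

start=S0 accept=S7,S8,S9,S10 S0-x->S1 S0-y->S2 S1-x->S3 S1-y->S4 S2-x->S5 S2-y->S6 S3-x->S7 S3-y->S8 S4-x->S9 S4-y->S10 S5-x->S11 S5-y->S12 S6-x->S13 S6-y->S14 S7-x->S7 S7-y->S8 S8-x->S9 S8-y->S10 S9-x->S11 S9-y->S12 S10-x->S13 S10-y->S14 S11-x->S7 S11-y->S8 S12-x->S9 S12-y->S10 S13-x->S11 S13-y->S12 S14-x->S13 S14-y->S14

A DFA must remember the last 3 symbols (since which symbol is third-to-last isn't known until the input ends). Use one state per possible window of the last ≤3 symbols; accept from those whose window starts with `x`.
With 15 states:
          x    y  
>  S0     S1   S2 
   S1     S3   S4 
   S2     S5   S6 
   S3     S7   S8 
   S4     S9  S10 
   S5    S11  S12 
   S6    S13  S14 
 * S7     S7   S8 
 * S8     S9  S10 
 * S9    S11  S12 
 * S10   S13  S14 
   S11    S7   S8 
   S12    S9  S10 
   S13   S11  S12 
   S14   S13  S14 
(> = start, * = accepting)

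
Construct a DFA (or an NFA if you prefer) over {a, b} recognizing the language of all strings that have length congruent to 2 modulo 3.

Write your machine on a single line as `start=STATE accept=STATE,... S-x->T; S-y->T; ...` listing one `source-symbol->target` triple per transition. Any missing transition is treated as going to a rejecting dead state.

Count input length modulo 3: every symbol advances one step around the cycle S0 → S1 → S2 → S0. Accept at S2.
        a   b  
>  S0   S1  S1 
   S1   S2  S2 
 * S2   S0  S0 
(> = start, * = accepting)

start=S0; accept=S2; S0-a->S1; S0-b->S1; S1-a->S2; S1-b->S2; S2-a->S0; S2-b->S0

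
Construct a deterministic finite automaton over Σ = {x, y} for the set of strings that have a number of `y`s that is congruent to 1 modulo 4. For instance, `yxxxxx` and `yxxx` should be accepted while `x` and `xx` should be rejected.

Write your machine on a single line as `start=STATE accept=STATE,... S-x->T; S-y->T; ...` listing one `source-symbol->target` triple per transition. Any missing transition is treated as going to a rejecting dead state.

The only thing that matters is how many `y`s have appeared, reduced mod 4. Use one state per residue: q0 for 0, …, q3 for 3. Reading `y` moves to the next residue; anything else stays put. q1 is accepting.
4 states suffice.
        x   y  
>  q0   q0  q1 
 * q1   q1  q2 
   q2   q2  q3 
   q3   q3  q0 
(> = start, * = accepting)

start=q0; accept=q1; q0-x->q0; q0-y->q1; q1-x->q1; q1-y->q2; q2-x->q2; q2-y->q3; q3-x->q3; q3-y->q0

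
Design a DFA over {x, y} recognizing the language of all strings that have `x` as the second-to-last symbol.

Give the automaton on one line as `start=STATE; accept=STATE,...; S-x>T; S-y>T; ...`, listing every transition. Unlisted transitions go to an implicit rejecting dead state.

start=s0; accept=s3,s4; s0-x>s1; s0-y>s2; s1-x>s3; s1-y>s4; s2-x>s5; s2-y>s6; s3-x>s3; s3-y>s4; s4-x>s5; s4-y>s6; s5-x>s3; s5-y>s4; s6-x>s5; s6-y>s6

A DFA must remember the last 2 symbols (since which symbol is second-to-last isn't known until the input ends). Use one state per possible window of the last ≤2 symbols; accept from those whose window starts with `x`.
A 7-state machine:
        x   y  
>  s0   s1  s2 
   s1   s3  s4 
   s2   s5  s6 
 * s3   s3  s4 
 * s4   s5  s6 
   s5   s3  s4 
   s6   s5  s6 
(> = start, * = accepting)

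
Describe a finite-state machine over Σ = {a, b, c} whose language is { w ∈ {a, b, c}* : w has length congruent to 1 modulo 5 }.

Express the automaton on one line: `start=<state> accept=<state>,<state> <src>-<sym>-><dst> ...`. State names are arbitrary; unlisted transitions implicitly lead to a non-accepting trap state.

start=s0 accept=s1 s0-a->s1 s0-b->s1 s0-c->s1 s1-a->s2 s1-b->s2 s1-c->s2 s2-a->s3 s2-b->s3 s2-c->s3 s3-a->s4 s3-b->s4 s3-c->s4 s4-a->s0 s4-b->s0 s4-c->s0

Only the length mod 5 matters, so use a 5-cycle: from any state, every input symbol moves to the next state, wrapping s4 back to s0. Mark s1 accepting.
A 5-state machine:
        a   b   c  
>  s0   s1  s1  s1 
 * s1   s2  s2  s2 
   s2   s3  s3  s3 
   s3   s4  s4  s4 
   s4   s0  s0  s0 
(> = start, * = accepting)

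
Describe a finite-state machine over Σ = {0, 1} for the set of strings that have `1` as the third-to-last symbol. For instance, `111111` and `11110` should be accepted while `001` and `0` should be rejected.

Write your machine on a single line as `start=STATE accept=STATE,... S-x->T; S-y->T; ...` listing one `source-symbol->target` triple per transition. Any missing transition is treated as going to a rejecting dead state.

start=s0; accept=s11,s12,s13,s14; s0-0->s1; s0-1->s2; s1-0->s3; s1-1->s4; s2-0->s5; s2-1->s6; s3-0->s7; s3-1->s8; s4-0->s9; s4-1->s10; s5-0->s11; s5-1->s12; s6-0->s13; s6-1->s14; s7-0->s7; s7-1->s8; s8-0->s9; s8-1->s10; s9-0->s11; s9-1->s12; s10-0->s13; s10-1->s14; s11-0->s7; s11-1->s8; s12-0->s9; s12-1->s10; s13-0->s11; s13-1->s12; s14-0->s13; s14-1->s14

Because acceptance depends on a position counted from the end, the machine has to buffer the most recent 3 symbols. Make each state the string of the last up-to-3 symbols read; on input `x` shift the window left and append `x`. Accept when the buffered window has length 3 and begins with `1`.
A 15-state machine:
          0    1  
>  s0     s1   s2 
   s1     s3   s4 
   s2     s5   s6 
   s3     s7   s8 
   s4     s9  s10 
   s5    s11  s12 
   s6    s13  s14 
   s7     s7   s8 
   s8     s9  s10 
   s9    s11  s12 
   s10   s13  s14 
 * s11    s7   s8 
 * s12    s9  s10 
 * s13   s11  s12 
 * s14   s13  s14 
(> = start, * = accepting)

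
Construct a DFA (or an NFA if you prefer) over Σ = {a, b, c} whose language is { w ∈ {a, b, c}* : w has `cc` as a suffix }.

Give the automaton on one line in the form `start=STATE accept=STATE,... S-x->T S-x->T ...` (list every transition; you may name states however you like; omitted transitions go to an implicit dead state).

start=q0 accept=q2 q0-a->q0 q0-b->q0 q0-c->q1 q1-a->q0 q1-b->q0 q1-c->q2 q2-a->q0 q2-b->q0 q2-c->q2

Let each state record the length of the longest suffix of the input read so far that is also a prefix of `cc`. q1 means the last symbol is `c`; q2 means the last 2 symbols are `cc`. Accept only at q2, where the string currently ends in `cc`.
A 3-state machine:
        a   b   c  
>  q0   q0  q0  q1 
   q1   q0  q0  q2 
 * q2   q0  q0  q2 
(> = start, * = accepting)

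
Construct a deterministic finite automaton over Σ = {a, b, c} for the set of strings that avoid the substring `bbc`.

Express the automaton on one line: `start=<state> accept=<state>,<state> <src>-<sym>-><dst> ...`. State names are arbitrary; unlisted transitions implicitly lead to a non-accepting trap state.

start=q0 accept=q0,q1,q2 q0-a->q0 q0-b->q1 q0-c->q0 q1-a->q0 q1-b->q2 q1-c->q0 q2-a->q0 q2-b->q2 q2-c->q3 q3-a->q3 q3-b->q3 q3-c->q3

Track partial matches of the forbidden pattern `bbc`. State q3 is a dead state reached once `bbc` has occurred; every other state accepts. q0 means no part of `bbc` is currently matched.
With 4 states:
        a   b   c  
>* q0   q0  q1  q0 
 * q1   q0  q2  q0 
 * q2   q0  q2  q3 
   q3   q3  q3  q3 
(> = start, * = accepting)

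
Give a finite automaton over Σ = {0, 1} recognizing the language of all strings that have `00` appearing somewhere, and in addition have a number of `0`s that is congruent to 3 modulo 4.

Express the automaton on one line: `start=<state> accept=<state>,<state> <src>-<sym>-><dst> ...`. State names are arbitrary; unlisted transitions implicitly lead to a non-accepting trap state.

start=S0 accept=S4 S0-0->S1 S0-1->S0 S1-0->S2 S1-1->S3 S2-0->S4 S2-1->S2 S3-0->S5 S3-1->S3 S4-0->S6 S4-1->S4 S5-0->S4 S5-1->S7 S6-0->S8 S6-1->S6 S7-0->S9 S7-1->S7 S8-0->S2 S8-1->S8 S9-0->S6 S9-1->S10 S10-0->S11 S10-1->S10 S11-0->S8 S11-1->S0

Handle the two conditions separately and then intersect. The first has 3 states tracking whether and how much of `00` has been seen; the second has 4 states tracking the count of `0`s modulo 4. A product state is a pair (one from each), accepting exactly when both do.
A 12-state machine:
          0    1  
>  S0     S1   S0 
   S1     S2   S3 
   S2     S4   S2 
   S3     S5   S3 
 * S4     S6   S4 
   S5     S4   S7 
   S6     S8   S6 
   S7     S9   S7 
   S8     S2   S8 
   S9     S6  S10 
   S10   S11  S10 
   S11    S8   S0 
(> = start, * = accepting)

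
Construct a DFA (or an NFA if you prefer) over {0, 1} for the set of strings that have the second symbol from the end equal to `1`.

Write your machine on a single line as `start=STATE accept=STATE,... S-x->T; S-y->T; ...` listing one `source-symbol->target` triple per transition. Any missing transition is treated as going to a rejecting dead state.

A DFA must remember the last 2 symbols (since which symbol is second-to-last isn't known until the input ends). Use one state per possible window of the last ≤2 symbols; accept from those whose window starts with `1`.
       0  1 
>  A   B  C 
   B   D  E 
   C   F  G 
   D   D  E 
   E   F  G 
 * F   D  E 
 * G   F  G 
(> = start, * = accepting)

start=A; accept=F,G; A-0->B; A-1->C; B-0->D; B-1->E; C-0->F; C-1->G; D-0->D; D-1->E; E-0->F; E-1->G; F-0->D; F-1->E; G-0->F; G-1->G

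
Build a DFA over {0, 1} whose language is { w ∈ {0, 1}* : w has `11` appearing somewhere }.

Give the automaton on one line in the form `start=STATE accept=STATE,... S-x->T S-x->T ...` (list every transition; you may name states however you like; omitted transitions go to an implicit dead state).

start=q0 accept=q2 q0-0->q0 q0-1->q1 q1-0->q0 q1-1->q2 q2-0->q2 q2-1->q2

Track how much of `11` has been matched so far: state q0 is no progress, q2 is the absorbing accept state reached once `11` has occurred. Intermediate states record partial matches; on a mismatch, fall back to the longest reusable overlap.
        0   1  
>  q0   q0  q1 
   q1   q0  q2 
 * q2   q2  q2 
(> = start, * = accepting)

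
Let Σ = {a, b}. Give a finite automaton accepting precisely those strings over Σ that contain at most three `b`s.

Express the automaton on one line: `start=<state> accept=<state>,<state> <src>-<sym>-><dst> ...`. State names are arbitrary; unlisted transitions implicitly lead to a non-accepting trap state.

start=q0 accept=q0,q1,q2,q3 q0-a->q0 q0-b->q1 q1-a->q1 q1-b->q2 q2-a->q2 q2-b->q3 q3-a->q3 q3-b->q4 q4-a->q4 q4-b->q4

Count `b`s, saturating at 4: states q0 through q3 mean 0 through 3 `b`s seen; q4 means more than 3. Each `b` increments (capped at q4); other symbols loop. Accept from {q0, q1, q2, q3}.
A 5-state machine:
        a   b  
>* q0   q0  q1 
 * q1   q1  q2 
 * q2   q2  q3 
 * q3   q3  q4 
   q4   q4  q4 
(> = start, * = accepting)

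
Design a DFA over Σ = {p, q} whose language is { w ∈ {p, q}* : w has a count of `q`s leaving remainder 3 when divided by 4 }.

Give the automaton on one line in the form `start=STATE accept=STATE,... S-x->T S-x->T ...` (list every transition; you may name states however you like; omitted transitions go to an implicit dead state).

start=A accept=D A-p->A A-q->B B-p->B B-q->C C-p->C C-q->D D-p->D D-q->A

The only thing that matters is how many `q`s have appeared, reduced mod 4. Use one state per residue: A for 0, …, D for 3. Reading `q` moves to the next residue; anything else stays put. D is accepting.
A 4-state machine:
       p  q 
>  A   A  B 
   B   B  C 
   C   C  D 
 * D   D  A 
(> = start, * = accepting)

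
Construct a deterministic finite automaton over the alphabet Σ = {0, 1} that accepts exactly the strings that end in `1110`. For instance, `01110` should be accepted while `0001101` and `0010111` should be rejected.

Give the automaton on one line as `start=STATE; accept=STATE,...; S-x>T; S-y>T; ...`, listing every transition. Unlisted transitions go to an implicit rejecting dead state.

Remember how much of `1110` the current input suffix matches. State S0 means no match yet; S1 means the last symbol is `1`; S2 means the last 2 symbols are `11`; S3 means the last 3 symbols are `111`; S4 means the last 4 symbols are `1110`. Only S4 accepts. On a mismatch, fall back to the longest proper suffix that is still a prefix of `1110`.
With 5 states:
        0   1  
>  S0   S0  S1 
   S1   S0  S2 
   S2   S0  S3 
   S3   S4  S3 
 * S4   S0  S1 
(> = start, * = accepting)

start=S0; accept=S4; S0-0>S0; S0-1>S1; S1-0>S0; S1-1>S2; S2-0>S0; S2-1>S3; S3-0>S4; S3-1>S3; S4-0>S0; S4-1>S1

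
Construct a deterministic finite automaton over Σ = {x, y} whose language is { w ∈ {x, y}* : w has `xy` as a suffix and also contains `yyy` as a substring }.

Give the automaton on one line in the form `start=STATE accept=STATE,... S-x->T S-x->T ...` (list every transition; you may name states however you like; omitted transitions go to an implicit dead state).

start=A accept=H A-x->B A-y->C B-x->B B-y->D C-x->B C-y->E D-x->B D-y->E E-x->B E-y->F F-x->G F-y->F G-x->G G-y->H H-x->G H-y->F

Handle the two conditions separately and then intersect. The first has 3 states tracking how much of the suffix `xy` has currently been matched; the second has 4 states tracking whether and how much of `yyy` has been seen. A product state is a pair (one from each), accepting exactly when both do.
       x  y 
>  A   B  C 
   B   B  D 
   C   B  E 
   D   B  E 
   E   B  F 
   F   G  F 
   G   G  H 
 * H   G  F 
(> = start, * = accepting)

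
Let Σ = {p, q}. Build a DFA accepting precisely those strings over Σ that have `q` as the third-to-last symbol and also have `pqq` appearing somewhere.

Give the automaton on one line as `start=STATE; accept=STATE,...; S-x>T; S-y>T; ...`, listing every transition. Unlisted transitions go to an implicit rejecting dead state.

Run two small machines in parallel and take their product. One (15 states) tracks the last 3 symbols read; the other (4 states) tracks whether and how much of `pqq` has been seen. Each combined state is a pair, one component from each; accept when both components accept.
          p    q  
>  s0     s1   s2 
   s1     s3   s4 
   s2     s5   s6 
   s3     s7   s8 
   s4     s9  s10 
   s5    s11  s12 
   s6    s13  s14 
   s7     s7   s8 
   s8     s9  s10 
   s9    s11  s12 
   s10   s15  s16 
   s11    s7   s8 
   s12    s9  s10 
   s13   s11  s12 
   s14   s13  s14 
 * s15   s17  s18 
 * s16   s15  s16 
 * s17   s19  s20 
 * s18   s21  s10 
   s19   s19  s20 
   s20   s21  s10 
   s21   s17  s18 
(> = start, * = accepting)

start=s0; accept=s15,s16,s17,s18; s0-p>s1; s0-q>s2; s1-p>s3; s1-q>s4; s2-p>s5; s2-q>s6; s3-p>s7; s3-q>s8; s4-p>s9; s4-q>s10; s5-p>s11; s5-q>s12; s6-p>s13; s6-q>s14; s7-p>s7; s7-q>s8; s8-p>s9; s8-q>s10; s9-p>s11; s9-q>s12; s10-p>s15; s10-q>s16; s11-p>s7; s11-q>s8; s12-p>s9; s12-q>s10; s13-p>s11; s13-q>s12; s14-p>s13; s14-q>s14; s15-p>s17; s15-q>s18; s16-p>s15; s16-q>s16; s17-p>s19; s17-q>s20; s18-p>s21; s18-q>s10; s19-p>s19; s19-q>s20; s20-p>s21; s20-q>s10; s21-p>s17; s21-q>s18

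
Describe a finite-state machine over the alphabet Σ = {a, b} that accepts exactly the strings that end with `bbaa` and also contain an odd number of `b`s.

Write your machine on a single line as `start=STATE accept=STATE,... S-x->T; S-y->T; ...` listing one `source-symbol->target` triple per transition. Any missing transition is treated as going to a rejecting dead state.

Run two small machines in parallel and take their product. The first has 5 states tracking how much of the suffix `bbaa` has currently been matched; the second has 2 states tracking the count of `b`s modulo 2. A product state is a pair (one from each), accepting exactly when both do. After merging equivalent states the machine shrinks.
A 6-state machine:
        a   b  
>  q0   q0  q1 
   q1   q1  q2 
   q2   q0  q3 
   q3   q4  q2 
   q4   q5  q2 
 * q5   q1  q2 
(> = start, * = accepting)

start=q0; accept=q5; q0-a->q0; q0-b->q1; q1-a->q1; q1-b->q2; q2-a->q0; q2-b->q3; q3-a->q4; q3-b->q2; q4-a->q5; q4-b->q2; q5-a->q1; q5-b->q2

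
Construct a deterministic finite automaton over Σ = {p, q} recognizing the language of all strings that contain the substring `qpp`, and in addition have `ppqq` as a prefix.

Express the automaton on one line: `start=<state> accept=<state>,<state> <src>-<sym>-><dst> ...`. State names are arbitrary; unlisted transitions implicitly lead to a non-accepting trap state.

Handle the two conditions separately and then intersect. One (4 states) tracks whether and how much of `qpp` has been seen; the other (6 states) tracks whether the input so far still matches the prefix `ppqq`. Each combined state is a pair, one component from each; accept when both components accept.
11 states suffice.
          p    q  
>  S0     S1   S2 
   S1     S3   S2 
   S2     S4   S2 
   S3     S5   S6 
   S4     S7   S2 
   S5     S5   S2 
   S6     S4   S8 
   S7     S7   S7 
   S8     S9   S8 
   S9    S10   S8 
 * S10   S10  S10 
(> = start, * = accepting)

start=S0 accept=S10 S0-p->S1 S0-q->S2 S1-p->S3 S1-q->S2 S2-p->S4 S2-q->S2 S3-p->S5 S3-q->S6 S4-p->S7 S4-q->S2 S5-p->S5 S5-q->S2 S6-p->S4 S6-q->S8 S7-p->S7 S7-q->S7 S8-p->S9 S8-q->S8 S9-p->S10 S9-q->S8 S10-p->S10 S10-q->S10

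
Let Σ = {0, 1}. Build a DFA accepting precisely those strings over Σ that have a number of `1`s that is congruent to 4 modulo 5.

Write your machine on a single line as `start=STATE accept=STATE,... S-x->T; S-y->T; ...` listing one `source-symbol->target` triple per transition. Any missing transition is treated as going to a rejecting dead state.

Keep the running count of `1`s modulo 5: each `1` advances along the cycle q0 → q1 → q2 → q3 → q4 → q0 while other symbols loop. Accept at q4.
A 5-state machine:
        0   1  
>  q0   q0  q1 
   q1   q1  q2 
   q2   q2  q3 
   q3   q3  q4 
 * q4   q4  q0 
(> = start, * = accepting)

start=q0; accept=q4; q0-0->q0; q0-1->q1; q1-0->q1; q1-1->q2; q2-0->q2; q2-1->q3; q3-0->q3; q3-1->q4; q4-0->q4; q4-1->q0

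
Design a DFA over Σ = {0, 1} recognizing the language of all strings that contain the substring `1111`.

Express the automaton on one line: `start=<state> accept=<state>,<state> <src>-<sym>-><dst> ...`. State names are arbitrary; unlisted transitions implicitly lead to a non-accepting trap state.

start=s0 accept=s4 s0-0->s0 s0-1->s1 s1-0->s0 s1-1->s2 s2-0->s0 s2-1->s3 s3-0->s0 s3-1->s4 s4-0->s4 s4-1->s4

Track how much of `1111` has been matched so far: state s0 is no progress, s4 is the absorbing accept state reached once `1111` has occurred. Intermediate states record partial matches; on a mismatch, fall back to the longest reusable overlap.
With 5 states:
        0   1  
>  s0   s0  s1 
   s1   s0  s2 
   s2   s0  s3 
   s3   s0  s4 
 * s4   s4  s4 
(> = start, * = accepting)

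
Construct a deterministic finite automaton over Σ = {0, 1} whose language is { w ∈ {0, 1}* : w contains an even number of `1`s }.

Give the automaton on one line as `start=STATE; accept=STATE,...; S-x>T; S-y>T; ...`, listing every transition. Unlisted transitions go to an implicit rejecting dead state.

The only thing that matters is how many `1`s have appeared, reduced mod 2. Use one state per residue: A for 0, …, B for 1. Reading `1` moves to the next residue; anything else stays put. A is accepting.
A 2-state machine:
       0  1 
>* A   A  B 
   B   B  A 
(> = start, * = accepting)

start=A; accept=A; A-0>A; A-1>B; B-0>B; B-1>A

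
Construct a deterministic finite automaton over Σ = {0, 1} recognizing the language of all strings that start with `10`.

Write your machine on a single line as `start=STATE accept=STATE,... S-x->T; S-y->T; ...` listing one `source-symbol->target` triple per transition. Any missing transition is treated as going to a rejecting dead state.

start=s0; accept=s2; s0-0->s3; s0-1->s1; s1-0->s2; s1-1->s3; s2-0->s2; s2-1->s2; s3-0->s3; s3-1->s3

Walk along `10` while the input agrees: from s0 take `1` to s1, and so on. Any deviation drops to the rejecting sink s3. Once s2 is reached the prefix is confirmed and every continuation is accepted.
        0   1  
>  s0   s3  s1 
   s1   s2  s3 
 * s2   s2  s2 
   s3   s3  s3 
(> = start, * = accepting)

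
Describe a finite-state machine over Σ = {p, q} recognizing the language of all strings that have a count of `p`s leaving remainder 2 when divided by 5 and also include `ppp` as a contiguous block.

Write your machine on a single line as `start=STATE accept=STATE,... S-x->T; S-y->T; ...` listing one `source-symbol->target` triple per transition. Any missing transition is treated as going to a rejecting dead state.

Build one automaton per condition and run them in lockstep. The first has 5 states tracking the count of `p`s modulo 5; the second has 4 states tracking whether and how much of `ppp` has been seen. A product state is a pair (one from each), accepting exactly when both do.
A 20-state machine:
          p    q  
>  S0     S1   S0 
   S1     S2   S3 
   S2     S4   S5 
   S3     S6   S3 
   S4     S7   S4 
   S5     S8   S5 
   S6     S9   S5 
   S7    S10   S7 
   S8    S11  S12 
   S9     S7  S12 
   S10   S13  S10 
   S11   S10  S14 
   S12   S15  S12 
   S13   S16  S13 
   S14   S17  S14 
   S15   S18  S14 
 * S16    S4  S16 
   S17   S19   S0 
   S18   S13   S0 
   S19   S16   S3 
(> = start, * = accepting)

start=S0; accept=S16; S0-p->S1; S0-q->S0; S1-p->S2; S1-q->S3; S2-p->S4; S2-q->S5; S3-p->S6; S3-q->S3; S4-p->S7; S4-q->S4; S5-p->S8; S5-q->S5; S6-p->S9; S6-q->S5; S7-p->S10; S7-q->S7; S8-p->S11; S8-q->S12; S9-p->S7; S9-q->S12; S10-p->S13; S10-q->S10; S11-p->S10; S11-q->S14; S12-p->S15; S12-q->S12; S13-p->S16; S13-q->S13; S14-p->S17; S14-q->S14; S15-p->S18; S15-q->S14; S16-p->S4; S16-q->S16; S17-p->S19; S17-q->S0; S18-p->S13; S18-q->S0; S19-p->S16; S19-q->S3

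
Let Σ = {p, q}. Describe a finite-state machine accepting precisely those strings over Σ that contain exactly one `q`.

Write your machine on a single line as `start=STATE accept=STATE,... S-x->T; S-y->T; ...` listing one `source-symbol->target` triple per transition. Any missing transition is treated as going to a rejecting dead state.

start=S0; accept=S1; S0-p->S0; S0-q->S1; S1-p->S1; S1-q->S2; S2-p->S2; S2-q->S2

Only the number of `q`s matters, and only up to 2. Make a chain S0 → S1 → S2 advanced by each `q` (with S2 absorbing); every other symbol self-loops. The accepting set is {S1}.
With 3 states:
        p   q  
>  S0   S0  S1 
 * S1   S1  S2 
   S2   S2  S2 
(> = start, * = accepting)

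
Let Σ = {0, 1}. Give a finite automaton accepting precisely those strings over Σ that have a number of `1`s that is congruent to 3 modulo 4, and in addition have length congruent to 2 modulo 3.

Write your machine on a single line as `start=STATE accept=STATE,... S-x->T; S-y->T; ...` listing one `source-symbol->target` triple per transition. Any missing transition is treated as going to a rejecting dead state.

start=s0; accept=s11; s0-0->s1; s0-1->s2; s1-0->s3; s1-1->s4; s2-0->s4; s2-1->s5; s3-0->s0; s3-1->s6; s4-0->s6; s4-1->s7; s5-0->s7; s5-1->s8; s6-0->s2; s6-1->s9; s7-0->s9; s7-1->s10; s8-0->s10; s8-1->s1; s9-0->s5; s9-1->s11; s10-0->s11; s10-1->s3; s11-0->s8; s11-1->s0

Build one automaton per condition and run them in lockstep. The first has 4 states tracking the count of `1`s modulo 4; the second has 3 states tracking the input length modulo 3. A product state is a pair (one from each), accepting exactly when both do.
12 states suffice.
          0    1  
>  s0     s1   s2 
   s1     s3   s4 
   s2     s4   s5 
   s3     s0   s6 
   s4     s6   s7 
   s5     s7   s8 
   s6     s2   s9 
   s7     s9  s10 
   s8    s10   s1 
   s9     s5  s11 
   s10   s11   s3 
 * s11    s8   s0 
(> = start, * = accepting)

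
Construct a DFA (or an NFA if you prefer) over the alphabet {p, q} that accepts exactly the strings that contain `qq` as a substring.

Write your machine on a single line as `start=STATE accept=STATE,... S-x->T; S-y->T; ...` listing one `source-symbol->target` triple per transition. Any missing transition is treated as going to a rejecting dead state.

start=s0; accept=s2; s0-p->s0; s0-q->s1; s1-p->s0; s1-q->s2; s2-p->s2; s2-q->s2

Track how much of `qq` has been matched so far: state s0 is no progress, s2 is the absorbing accept state reached once `qq` has occurred. Intermediate states record partial matches; on a mismatch, fall back to the longest reusable overlap.
With 3 states:
        p   q  
>  s0   s0  s1 
   s1   s0  s2 
 * s2   s2  s2 
(> = start, * = accepting)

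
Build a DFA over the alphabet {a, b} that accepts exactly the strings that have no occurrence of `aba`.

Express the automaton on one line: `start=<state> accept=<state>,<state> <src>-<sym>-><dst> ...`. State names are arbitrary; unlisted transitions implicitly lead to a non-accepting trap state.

start=S0 accept=S0,S1,S2 S0-a->S1 S0-b->S0 S1-a->S1 S1-b->S2 S2-a->S3 S2-b->S0 S3-a->S3 S3-b->S3

Track partial matches of the forbidden pattern `aba`. State S3 is a dead state reached once `aba` has occurred; every other state accepts. S0 means no part of `aba` is currently matched.
        a   b  
>* S0   S1  S0 
 * S1   S1  S2 
 * S2   S3  S0 
   S3   S3  S3 
(> = start, * = accepting)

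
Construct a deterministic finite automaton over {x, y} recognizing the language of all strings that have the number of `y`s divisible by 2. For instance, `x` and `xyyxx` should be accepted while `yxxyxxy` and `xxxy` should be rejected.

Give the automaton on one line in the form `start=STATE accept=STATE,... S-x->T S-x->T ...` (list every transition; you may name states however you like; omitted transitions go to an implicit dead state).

The only thing that matters is how many `y`s have appeared, reduced mod 2. Use one state per residue: A for 0, …, B for 1. Reading `y` moves to the next residue; anything else stays put. A is accepting.
2 states suffice.
       x  y 
>* A   A  B 
   B   B  A 
(> = start, * = accepting)

start=A accept=A A-x->A A-y->B B-x->B B-y->A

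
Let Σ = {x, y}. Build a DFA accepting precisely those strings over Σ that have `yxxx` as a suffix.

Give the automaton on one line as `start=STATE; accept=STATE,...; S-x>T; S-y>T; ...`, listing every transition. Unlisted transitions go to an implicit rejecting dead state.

Let each state record the length of the longest suffix of the input read so far that is also a prefix of `yxxx`. S1 means the last symbol is `y`; S2 means the last 2 symbols are `yx`; S3 means the last 3 symbols are `yxx`; S4 means the last 4 symbols are `yxxx`. Accept only at S4, where the string currently ends in `yxxx`.
5 states suffice.
        x   y  
>  S0   S0  S1 
   S1   S2  S1 
   S2   S3  S1 
   S3   S4  S1 
 * S4   S0  S1 
(> = start, * = accepting)

start=S0; accept=S4; S0-x>S0; S0-y>S1; S1-x>S2; S1-y>S1; S2-x>S3; S2-y>S1; S3-x>S4; S3-y>S1; S4-x>S0; S4-y>S1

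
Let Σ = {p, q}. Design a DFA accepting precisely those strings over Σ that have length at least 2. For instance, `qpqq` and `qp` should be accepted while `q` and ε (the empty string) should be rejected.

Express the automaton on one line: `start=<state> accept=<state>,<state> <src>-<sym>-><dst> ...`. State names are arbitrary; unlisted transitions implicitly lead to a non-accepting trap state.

We only need to distinguish lengths 0, 1, …, 2, and '>2'. Chain s0 → s1 → s2 → s3 on every symbol, with s3 looping. Accepting states: {s2, s3}.
With 4 states:
        p   q  
>  s0   s1  s1 
   s1   s2  s2 
 * s2   s3  s3 
 * s3   s3  s3 
(> = start, * = accepting)

start=s0 accept=s2,s3 s0-p->s1 s0-q->s1 s1-p->s2 s1-q->s2 s2-p->s3 s2-q->s3 s3-p->s3 s3-q->s3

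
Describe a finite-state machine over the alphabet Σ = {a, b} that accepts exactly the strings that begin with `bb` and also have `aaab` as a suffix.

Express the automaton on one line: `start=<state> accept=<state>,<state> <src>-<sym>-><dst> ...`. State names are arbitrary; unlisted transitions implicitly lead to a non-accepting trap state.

start=q0 accept=q11 q0-a->q1 q0-b->q2 q1-a->q3 q1-b->q4 q2-a->q1 q2-b->q5 q3-a->q6 q3-b->q4 q4-a->q1 q4-b->q4 q5-a->q7 q5-b->q5 q6-a->q6 q6-b->q8 q7-a->q9 q7-b->q5 q8-a->q1 q8-b->q4 q9-a->q10 q9-b->q5 q10-a->q10 q10-b->q11 q11-a->q7 q11-b->q5

Handle the two conditions separately and then intersect. One (4 states) tracks whether the input so far still matches the prefix `bb`; the other (5 states) tracks how much of the suffix `aaab` has currently been matched. Each combined state is a pair, one component from each; accept when both components accept.
          a    b  
>  q0     q1   q2 
   q1     q3   q4 
   q2     q1   q5 
   q3     q6   q4 
   q4     q1   q4 
   q5     q7   q5 
   q6     q6   q8 
   q7     q9   q5 
   q8     q1   q4 
   q9    q10   q5 
   q10   q10  q11 
 * q11    q7   q5 
(> = start, * = accepting)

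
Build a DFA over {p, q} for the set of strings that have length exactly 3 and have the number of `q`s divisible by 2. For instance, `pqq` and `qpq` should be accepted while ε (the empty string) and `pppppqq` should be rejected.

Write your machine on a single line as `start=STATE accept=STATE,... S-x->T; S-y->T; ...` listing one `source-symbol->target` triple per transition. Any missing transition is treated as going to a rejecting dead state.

Handle the two conditions separately and then intersect. One (5 states) tracks the input length, saturating at 4; the other (2 states) tracks the count of `q`s modulo 2. Each combined state is a pair, one component from each; accept when both components accept.
With 9 states:
        p   q  
>  s0   s1  s2 
   s1   s3  s4 
   s2   s4  s3 
   s3   s5  s6 
   s4   s6  s5 
 * s5   s7  s8 
   s6   s8  s7 
   s7   s7  s8 
   s8   s8  s7 
(> = start, * = accepting)

start=s0; accept=s5; s0-p->s1; s0-q->s2; s1-p->s3; s1-q->s4; s2-p->s4; s2-q->s3; s3-p->s5; s3-q->s6; s4-p->s6; s4-q->s5; s5-p->s7; s5-q->s8; s6-p->s8; s6-q->s7; s7-p->s7; s7-q->s8; s8-p->s8; s8-q->s7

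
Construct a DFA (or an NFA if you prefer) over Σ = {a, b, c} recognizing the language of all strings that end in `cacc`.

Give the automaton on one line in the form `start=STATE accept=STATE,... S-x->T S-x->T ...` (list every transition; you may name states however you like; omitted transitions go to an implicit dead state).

Remember how much of `cacc` the current input suffix matches. State q0 means no match yet; q1 means the last symbol is `c`; q2 means the last 2 symbols are `ca`; q3 means the last 3 symbols are `cac`; q4 means the last 4 symbols are `cacc`. Only q4 accepts. On a mismatch, fall back to the longest proper suffix that is still a prefix of `cacc`.
A 5-state machine:
        a   b   c  
>  q0   q0  q0  q1 
   q1   q2  q0  q1 
   q2   q0  q0  q3 
   q3   q2  q0  q4 
 * q4   q2  q0  q1 
(> = start, * = accepting)

start=q0 accept=q4 q0-a->q0 q0-b->q0 q0-c->q1 q1-a->q2 q1-b->q0 q1-c->q1 q2-a->q0 q2-b->q0 q2-c->q3 q3-a->q2 q3-b->q0 q3-c->q4 q4-a->q2 q4-b->q0 q4-c->q1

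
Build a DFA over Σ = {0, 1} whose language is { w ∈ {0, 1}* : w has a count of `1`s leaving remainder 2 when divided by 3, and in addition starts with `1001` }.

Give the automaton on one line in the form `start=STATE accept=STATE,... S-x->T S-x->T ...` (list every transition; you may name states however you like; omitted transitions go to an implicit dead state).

start=q0 accept=q5 q0-0->q1 q0-1->q2 q1-0->q1 q1-1->q1 q2-0->q3 q2-1->q1 q3-0->q4 q3-1->q1 q4-0->q1 q4-1->q5 q5-0->q5 q5-1->q6 q6-0->q6 q6-1->q7 q7-0->q7 q7-1->q5

Run two small machines in parallel and take their product. One (3 states) tracks the count of `1`s modulo 3; the other (6 states) tracks whether the input so far still matches the prefix `1001`. Each combined state is a pair, one component from each; accept when both components accept. After merging equivalent states the machine shrinks.
With 8 states:
        0   1  
>  q0   q1  q2 
   q1   q1  q1 
   q2   q3  q1 
   q3   q4  q1 
   q4   q1  q5 
 * q5   q5  q6 
   q6   q6  q7 
   q7   q7  q5 
(> = start, * = accepting)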